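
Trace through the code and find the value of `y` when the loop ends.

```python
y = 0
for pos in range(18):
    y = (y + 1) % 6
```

Let's trace through this code step by step.

Initialize: y = 0
Entering loop: for pos in range(18):
After iteration 1: pos = 0, y = 1
After iteration 2: pos = 1, y = 2
After iteration 3: pos = 2, y = 3
After iteration 4: pos = 3, y = 4
After iteration 5: pos = 4, y = 5
After iteration 6: pos = 5, y = 0
After iteration 7: pos = 6, y = 1
After iteration 8: pos = 7, y = 2
After iteration 9: pos = 8, y = 3
After iteration 10: pos = 9, y = 4
After iteration 11: pos = 10, y = 5
After iteration 12: pos = 11, y = 0
After iteration 13: pos = 12, y = 1
After iteration 14: pos = 13, y = 2
After iteration 15: pos = 14, y = 3
After iteration 16: pos = 15, y = 4
After iteration 17: pos = 16, y = 5
After iteration 18: pos = 17, y = 0
Loop ends.

Final answer: 0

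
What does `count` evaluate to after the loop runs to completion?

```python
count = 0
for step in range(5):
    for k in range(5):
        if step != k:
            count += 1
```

Let's trace through this code step by step.

Initialize: count = 0
Entering loop: for step in range(5):
After iteration 1: step = 0, count = 4
After iteration 2: step = 1, count = 8
After iteration 3: step = 2, count = 12
After iteration 4: step = 3, count = 16
After iteration 5: step = 4, count = 20
Loop ends.

Final answer: 20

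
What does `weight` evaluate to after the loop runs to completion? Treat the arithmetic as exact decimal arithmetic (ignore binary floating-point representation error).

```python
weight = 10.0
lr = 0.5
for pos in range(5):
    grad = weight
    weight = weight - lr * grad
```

Let's trace through this code step by step.

Initialize: weight = 10.0
Initialize: lr = 0.5
Entering loop: for pos in range(5):
After iteration 1: pos = 0, weight = 5.0, grad = 10.0
After iteration 2: pos = 1, weight = 2.5, grad = 5.0
After iteration 3: pos = 2, weight = 1.25, grad = 2.5
After iteration 4: pos = 3, weight = 0.625, grad = 1.25
After iteration 5: pos = 4, weight = 0.3125, grad = 0.625
Loop ends.

Final answer: 0.3125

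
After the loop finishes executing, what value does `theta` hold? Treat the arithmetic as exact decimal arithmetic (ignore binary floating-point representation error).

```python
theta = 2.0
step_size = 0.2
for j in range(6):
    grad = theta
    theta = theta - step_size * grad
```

Let's trace through this code step by step.

Initialize: theta = 2.0
Initialize: step_size = 0.2
Entering loop: for j in range(6):
After iteration 1: j = 0, theta = 1.6, grad = 2.0
After iteration 2: j = 1, theta = 1.28, grad = 1.6
After iteration 3: j = 2, theta = 1.024, grad = 1.28
After iteration 4: j = 3, theta = 0.8192, grad = 1.024
After iteration 5: j = 4, theta = 0.65536, grad = 0.8192
After iteration 6: j = 5, theta = 0.524288, grad = 0.65536
Loop ends.

Final answer: 0.524288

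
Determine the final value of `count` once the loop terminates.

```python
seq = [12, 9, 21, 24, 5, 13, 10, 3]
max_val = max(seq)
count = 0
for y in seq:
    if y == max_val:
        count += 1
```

Let's trace through this code step by step.

Initialize: seq = [12, 9, 21, 24, 5, 13, 10, 3]
Initialize: max_val = 24
Initialize: count = 0
Entering loop: for y in seq:
After iteration 1: y = 12, count = 0
After iteration 2: y = 9, count = 0
After iteration 3: y = 21, count = 0
After iteration 4: y = 24, count = 1
After iteration 5: y = 5, count = 1
After iteration 6: y = 13, count = 1
After iteration 7: y = 10, count = 1
After iteration 8: y = 3, count = 1
Loop ends.

Final answer: 1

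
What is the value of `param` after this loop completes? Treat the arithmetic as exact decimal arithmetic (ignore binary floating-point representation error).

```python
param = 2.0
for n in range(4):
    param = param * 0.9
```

Let's trace through this code step by step.

Initialize: param = 2.0
Entering loop: for n in range(4):
After iteration 1: n = 0, param = 1.8
After iteration 2: n = 1, param = 1.62
After iteration 3: n = 2, param = 1.458
After iteration 4: n = 3, param = 1.3122
Loop ends.

Final answer: 1.3122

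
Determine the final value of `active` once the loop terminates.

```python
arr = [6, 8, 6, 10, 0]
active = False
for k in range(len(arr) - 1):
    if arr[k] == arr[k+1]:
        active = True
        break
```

Let's trace through this code step by step.

Initialize: arr = [6, 8, 6, 10, 0]
Initialize: active = False
Entering loop: for k in range(len(arr) - 1):
After iteration 1: k = 0, active = False
After iteration 2: k = 1, active = False
After iteration 3: k = 2, active = False
After iteration 4: k = 3, active = False
Loop ends.

Final answer: False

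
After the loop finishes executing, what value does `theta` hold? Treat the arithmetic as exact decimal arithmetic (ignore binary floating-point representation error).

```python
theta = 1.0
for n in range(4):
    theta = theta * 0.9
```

Let's trace through this code step by step.

Initialize: theta = 1.0
Entering loop: for n in range(4):
After iteration 1: n = 0, theta = 0.9
After iteration 2: n = 1, theta = 0.81
After iteration 3: n = 2, theta = 0.729
After iteration 4: n = 3, theta = 0.6561
Loop ends.

Final answer: 0.6561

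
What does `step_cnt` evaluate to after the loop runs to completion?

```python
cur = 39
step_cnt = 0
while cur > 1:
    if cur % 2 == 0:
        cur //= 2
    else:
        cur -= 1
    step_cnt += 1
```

Let's trace through this code step by step.

Initialize: cur = 39
Initialize: step_cnt = 0
Entering loop: while cur > 1:
After iteration 1: cur = 38, step_cnt = 1
After iteration 2: cur = 19, step_cnt = 2
After iteration 3: cur = 18, step_cnt = 3
After iteration 4: cur = 9, step_cnt = 4
After iteration 5: cur = 8, step_cnt = 5
After iteration 6: cur = 4, step_cnt = 6
After iteration 7: cur = 2, step_cnt = 7
After iteration 8: cur = 1, step_cnt = 8
Loop ends.

Final answer: 8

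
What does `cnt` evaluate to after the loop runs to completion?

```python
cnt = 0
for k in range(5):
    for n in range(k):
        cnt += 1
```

Let's trace through this code step by step.

Initialize: cnt = 0
Entering loop: for k in range(5):
After iteration 1: k = 0, cnt = 0
After iteration 2: k = 1, cnt = 1, n = 0
After iteration 3: k = 2, cnt = 3, n = 1
After iteration 4: k = 3, cnt = 6, n = 2
After iteration 5: k = 4, cnt = 10, n = 3
Loop ends.

Final answer: 10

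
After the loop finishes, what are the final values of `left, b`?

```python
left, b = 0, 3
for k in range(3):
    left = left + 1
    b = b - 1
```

Let's trace through this code step by step.

Initialize: left = 0
Initialize: b = 3
Entering loop: for k in range(3):
After iteration 1: k = 0, left = 1, b = 2
After iteration 2: k = 1, left = 2, b = 1
After iteration 3: k = 2, left = 3, b = 0
Loop ends.

Final answer: 3, 0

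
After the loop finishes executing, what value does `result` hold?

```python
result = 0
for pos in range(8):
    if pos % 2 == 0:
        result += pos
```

Let's trace through this code step by step.

Initialize: result = 0
Entering loop: for pos in range(8):
After iteration 1: pos = 0, result = 0
After iteration 2: pos = 1, result = 0
After iteration 3: pos = 2, result = 2
After iteration 4: pos = 3, result = 2
After iteration 5: pos = 4, result = 6
After iteration 6: pos = 5, result = 6
After iteration 7: pos = 6, result = 12
After iteration 8: pos = 7, result = 12
Loop ends.

Final answer: 12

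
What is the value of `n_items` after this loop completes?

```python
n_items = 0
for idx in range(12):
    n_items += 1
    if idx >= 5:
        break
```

Let's trace through this code step by step.

Initialize: n_items = 0
Entering loop: for idx in range(12):
After iteration 1: idx = 0, n_items = 1
After iteration 2: idx = 1, n_items = 2
After iteration 3: idx = 2, n_items = 3
After iteration 4: idx = 3, n_items = 4
After iteration 5: idx = 4, n_items = 5
After iteration 6: idx = 5, n_items = 6
Loop ends.

Final answer: 6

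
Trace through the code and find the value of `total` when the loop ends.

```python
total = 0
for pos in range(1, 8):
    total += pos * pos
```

Let's trace through this code step by step.

Initialize: total = 0
Entering loop: for pos in range(1, 8):
After iteration 1: pos = 1, total = 1
After iteration 2: pos = 2, total = 5
After iteration 3: pos = 3, total = 14
After iteration 4: pos = 4, total = 30
After iteration 5: pos = 5, total = 55
After iteration 6: pos = 6, total = 91
After iteration 7: pos = 7, total = 140
Loop ends.

Final answer: 140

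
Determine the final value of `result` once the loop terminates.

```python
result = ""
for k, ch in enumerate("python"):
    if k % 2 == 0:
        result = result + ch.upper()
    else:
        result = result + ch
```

Let's trace through this code step by step.

Initialize: result = ''
Entering loop: for k, ch in enumerate("python"):
After iteration 1: k = 0, ch = 'p', result = 'P'
After iteration 2: k = 1, ch = 'y', result = 'Py'
After iteration 3: k = 2, ch = 't', result = 'PyT'
After iteration 4: k = 3, ch = 'h', result = 'PyTh'
After iteration 5: k = 4, ch = 'o', result = 'PyThO'
After iteration 6: k = 5, ch = 'n', result = 'PyThOn'
Loop ends.

Final answer: 'PyThOn'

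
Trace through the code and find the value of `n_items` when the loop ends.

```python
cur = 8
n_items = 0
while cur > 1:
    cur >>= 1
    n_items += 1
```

Let's trace through this code step by step.

Initialize: cur = 8
Initialize: n_items = 0
Entering loop: while cur > 1:
After iteration 1: cur = 4, n_items = 1
After iteration 2: cur = 2, n_items = 2
After iteration 3: cur = 1, n_items = 3
Loop ends.

Final answer: 3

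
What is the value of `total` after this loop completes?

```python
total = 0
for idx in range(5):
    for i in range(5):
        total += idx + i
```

Let's trace through this code step by step.

Initialize: total = 0
Entering loop: for idx in range(5):
After iteration 1: idx = 0, total = 10
After iteration 2: idx = 1, total = 25
After iteration 3: idx = 2, total = 45
After iteration 4: idx = 3, total = 70
After iteration 5: idx = 4, total = 100
Loop ends.

Final answer: 100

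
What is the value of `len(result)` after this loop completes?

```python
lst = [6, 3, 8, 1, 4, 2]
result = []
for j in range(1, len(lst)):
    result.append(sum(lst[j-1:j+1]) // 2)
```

Let's trace through this code step by step.

Initialize: lst = [6, 3, 8, 1, 4, 2]
Initialize: result = []
Entering loop: for j in range(1, len(lst)):
After iteration 1: j = 1, result = [4]
After iteration 2: j = 2, result = [4, 5]
After iteration 3: j = 3, result = [4, 5, 4]
After iteration 4: j = 4, result = [4, 5, 4, 2]
After iteration 5: j = 5, result = [4, 5, 4, 2, 3]
Loop ends.
len(result) = 5

Final answer: 5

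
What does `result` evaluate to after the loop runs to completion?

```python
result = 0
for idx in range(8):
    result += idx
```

Let's trace through this code step by step.

Initialize: result = 0
Entering loop: for idx in range(8):
After iteration 1: idx = 0, result = 0
After iteration 2: idx = 1, result = 1
After iteration 3: idx = 2, result = 3
After iteration 4: idx = 3, result = 6
After iteration 5: idx = 4, result = 10
After iteration 6: idx = 5, result = 15
After iteration 7: idx = 6, result = 21
After iteration 8: idx = 7, result = 28
Loop ends.

Final answer: 28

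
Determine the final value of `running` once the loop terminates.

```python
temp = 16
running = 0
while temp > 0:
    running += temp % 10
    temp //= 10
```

Let's trace through this code step by step.

Initialize: temp = 16
Initialize: running = 0
Entering loop: while temp > 0:
After iteration 1: temp = 1, running = 6
After iteration 2: temp = 0, running = 7
Loop ends.

Final answer: 7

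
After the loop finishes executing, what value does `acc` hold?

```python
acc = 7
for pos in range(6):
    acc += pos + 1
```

Let's trace through this code step by step.

Initialize: acc = 7
Entering loop: for pos in range(6):
After iteration 1: pos = 0, acc = 8
After iteration 2: pos = 1, acc = 10
After iteration 3: pos = 2, acc = 13
After iteration 4: pos = 3, acc = 17
After iteration 5: pos = 4, acc = 22
After iteration 6: pos = 5, acc = 28
Loop ends.

Final answer: 28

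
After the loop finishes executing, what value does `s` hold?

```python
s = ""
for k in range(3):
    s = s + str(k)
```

Let's trace through this code step by step.

Initialize: s = ''
Entering loop: for k in range(3):
After iteration 1: k = 0, s = '0'
After iteration 2: k = 1, s = '01'
After iteration 3: k = 2, s = '012'
Loop ends.

Final answer: '012'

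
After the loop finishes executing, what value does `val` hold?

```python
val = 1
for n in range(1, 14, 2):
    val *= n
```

Let's trace through this code step by step.

Initialize: val = 1
Entering loop: for n in range(1, 14, 2):
After iteration 1: n = 1, val = 1
After iteration 2: n = 3, val = 3
After iteration 3: n = 5, val = 15
After iteration 4: n = 7, val = 105
After iteration 5: n = 9, val = 945
After iteration 6: n = 11, val = 10395
After iteration 7: n = 13, val = 135135
Loop ends.

Final answer: 135135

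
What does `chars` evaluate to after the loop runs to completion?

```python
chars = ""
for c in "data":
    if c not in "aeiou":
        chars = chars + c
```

Let's trace through this code step by step.

Initialize: chars = ''
Entering loop: for c in "data":
After iteration 1: c = 'd', chars = 'd'
After iteration 2: c = 'a', chars = 'd'
After iteration 3: c = 't', chars = 'dt'
After iteration 4: c = 'a', chars = 'dt'
Loop ends.

Final answer: 'dt'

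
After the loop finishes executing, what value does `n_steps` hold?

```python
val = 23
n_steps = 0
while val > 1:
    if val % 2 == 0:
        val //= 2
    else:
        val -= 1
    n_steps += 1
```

Let's trace through this code step by step.

Initialize: val = 23
Initialize: n_steps = 0
Entering loop: while val > 1:
After iteration 1: val = 22, n_steps = 1
After iteration 2: val = 11, n_steps = 2
After iteration 3: val = 10, n_steps = 3
After iteration 4: val = 5, n_steps = 4
After iteration 5: val = 4, n_steps = 5
After iteration 6: val = 2, n_steps = 6
After iteration 7: val = 1, n_steps = 7
Loop ends.

Final answer: 7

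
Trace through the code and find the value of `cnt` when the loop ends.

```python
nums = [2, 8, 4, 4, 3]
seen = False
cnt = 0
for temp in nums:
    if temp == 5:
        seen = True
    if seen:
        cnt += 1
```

Let's trace through this code step by step.

Initialize: nums = [2, 8, 4, 4, 3]
Initialize: seen = False
Initialize: cnt = 0
Entering loop: for temp in nums:
After iteration 1: temp = 2, cnt = 0
After iteration 2: temp = 8, cnt = 0
After iteration 3: temp = 4, cnt = 0
After iteration 4: temp = 4, cnt = 0
After iteration 5: temp = 3, cnt = 0
Loop ends.

Final answer: 0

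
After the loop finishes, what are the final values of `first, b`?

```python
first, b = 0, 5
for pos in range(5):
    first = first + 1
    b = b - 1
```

Let's trace through this code step by step.

Initialize: first = 0
Initialize: b = 5
Entering loop: for pos in range(5):
After iteration 1: pos = 0, first = 1, b = 4
After iteration 2: pos = 1, first = 2, b = 3
After iteration 3: pos = 2, first = 3, b = 2
After iteration 4: pos = 3, first = 4, b = 1
After iteration 5: pos = 4, first = 5, b = 0
Loop ends.

Final answer: 5, 0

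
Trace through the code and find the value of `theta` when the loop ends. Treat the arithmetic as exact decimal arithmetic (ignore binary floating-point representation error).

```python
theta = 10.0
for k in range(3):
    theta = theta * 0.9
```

Let's trace through this code step by step.

Initialize: theta = 10.0
Entering loop: for k in range(3):
After iteration 1: k = 0, theta = 9.0
After iteration 2: k = 1, theta = 8.1
After iteration 3: k = 2, theta = 7.29
Loop ends.

Final answer: 7.29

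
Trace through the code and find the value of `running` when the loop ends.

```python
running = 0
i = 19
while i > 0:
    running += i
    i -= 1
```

Let's trace through this code step by step.

Initialize: running = 0
Initialize: i = 19
Entering loop: while i > 0:
After iteration 1: running = 19, i = 18
After iteration 2: running = 37, i = 17
After iteration 3: running = 54, i = 16
After iteration 4: running = 70, i = 15
After iteration 5: running = 85, i = 14
After iteration 6: running = 99, i = 13
After iteration 7: running = 112, i = 12
After iteration 8: running = 124, i = 11
After iteration 9: running = 135, i = 10
After iteration 10: running = 145, i = 9
After iteration 11: running = 154, i = 8
After iteration 12: running = 162, i = 7
After iteration 13: running = 169, i = 6
After iteration 14: running = 175, i = 5
After iteration 15: running = 180, i = 4
After iteration 16: running = 184, i = 3
After iteration 17: running = 187, i = 2
After iteration 18: running = 189, i = 1
After iteration 19: running = 190, i = 0
Loop ends.

Final answer: 190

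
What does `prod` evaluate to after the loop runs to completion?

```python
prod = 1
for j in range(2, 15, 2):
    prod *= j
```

Let's trace through this code step by step.

Initialize: prod = 1
Entering loop: for j in range(2, 15, 2):
After iteration 1: j = 2, prod = 2
After iteration 2: j = 4, prod = 8
After iteration 3: j = 6, prod = 48
After iteration 4: j = 8, prod = 384
After iteration 5: j = 10, prod = 3840
After iteration 6: j = 12, prod = 46080
After iteration 7: j = 14, prod = 645120
Loop ends.

Final answer: 645120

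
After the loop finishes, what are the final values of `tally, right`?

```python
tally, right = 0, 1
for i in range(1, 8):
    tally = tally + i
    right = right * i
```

Let's trace through this code step by step.

Initialize: tally = 0
Initialize: right = 1
Entering loop: for i in range(1, 8):
After iteration 1: i = 1, tally = 1, right = 1
After iteration 2: i = 2, tally = 3, right = 2
After iteration 3: i = 3, tally = 6, right = 6
After iteration 4: i = 4, tally = 10, right = 24
After iteration 5: i = 5, tally = 15, right = 120
After iteration 6: i = 6, tally = 21, right = 720
After iteration 7: i = 7, tally = 28, right = 5040
Loop ends.

Final answer: 28, 5040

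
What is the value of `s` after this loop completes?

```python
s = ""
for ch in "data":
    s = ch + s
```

Let's trace through this code step by step.

Initialize: s = ''
Entering loop: for ch in "data":
After iteration 1: ch = 'd', s = 'd'
After iteration 2: ch = 'a', s = 'ad'
After iteration 3: ch = 't', s = 'tad'
After iteration 4: ch = 'a', s = 'atad'
Loop ends.

Final answer: 'atad'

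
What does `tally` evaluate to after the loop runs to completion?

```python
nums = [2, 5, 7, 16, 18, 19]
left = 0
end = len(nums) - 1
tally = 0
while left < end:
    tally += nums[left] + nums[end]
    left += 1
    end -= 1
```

Let's trace through this code step by step.

Initialize: nums = [2, 5, 7, 16, 18, 19]
Initialize: left = 0
Initialize: end = 5
Initialize: tally = 0
Entering loop: while left < end:
After iteration 1: left = 1, end = 4, tally = 21
After iteration 2: left = 2, end = 3, tally = 44
After iteration 3: left = 3, end = 2, tally = 67
Loop ends.

Final answer: 67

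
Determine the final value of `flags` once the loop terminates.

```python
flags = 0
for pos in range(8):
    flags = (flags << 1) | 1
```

Let's trace through this code step by step.

Initialize: flags = 0
Entering loop: for pos in range(8):
After iteration 1: pos = 0, flags = 1
After iteration 2: pos = 1, flags = 3
After iteration 3: pos = 2, flags = 7
After iteration 4: pos = 3, flags = 15
After iteration 5: pos = 4, flags = 31
After iteration 6: pos = 5, flags = 63
After iteration 7: pos = 6, flags = 127
After iteration 8: pos = 7, flags = 255
Loop ends.

Final answer: 255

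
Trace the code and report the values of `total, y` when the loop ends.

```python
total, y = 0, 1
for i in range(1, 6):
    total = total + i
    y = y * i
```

Let's trace through this code step by step.

Initialize: total = 0
Initialize: y = 1
Entering loop: for i in range(1, 6):
After iteration 1: i = 1, total = 1, y = 1
After iteration 2: i = 2, total = 3, y = 2
After iteration 3: i = 3, total = 6, y = 6
After iteration 4: i = 4, total = 10, y = 24
After iteration 5: i = 5, total = 15, y = 120
Loop ends.

Final answer: 15, 120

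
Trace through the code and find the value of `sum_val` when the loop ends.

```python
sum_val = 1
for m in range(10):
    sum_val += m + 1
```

Let's trace through this code step by step.

Initialize: sum_val = 1
Entering loop: for m in range(10):
After iteration 1: m = 0, sum_val = 2
After iteration 2: m = 1, sum_val = 4
After iteration 3: m = 2, sum_val = 7
After iteration 4: m = 3, sum_val = 11
After iteration 5: m = 4, sum_val = 16
After iteration 6: m = 5, sum_val = 22
After iteration 7: m = 6, sum_val = 29
After iteration 8: m = 7, sum_val = 37
After iteration 9: m = 8, sum_val = 46
After iteration 10: m = 9, sum_val = 56
Loop ends.

Final answer: 56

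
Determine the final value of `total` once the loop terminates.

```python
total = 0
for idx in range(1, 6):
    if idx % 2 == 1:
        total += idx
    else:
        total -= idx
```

Let's trace through this code step by step.

Initialize: total = 0
Entering loop: for idx in range(1, 6):
After iteration 1: idx = 1, total = 1
After iteration 2: idx = 2, total = -1
After iteration 3: idx = 3, total = 2
After iteration 4: idx = 4, total = -2
After iteration 5: idx = 5, total = 3
Loop ends.

Final answer: 3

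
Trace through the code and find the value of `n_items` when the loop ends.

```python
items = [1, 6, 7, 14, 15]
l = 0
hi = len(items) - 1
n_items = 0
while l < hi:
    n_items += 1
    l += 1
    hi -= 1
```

Let's trace through this code step by step.

Initialize: items = [1, 6, 7, 14, 15]
Initialize: l = 0
Initialize: hi = 4
Initialize: n_items = 0
Entering loop: while l < hi:
After iteration 1: l = 1, hi = 3, n_items = 1
After iteration 2: l = 2, hi = 2, n_items = 2
Loop ends.

Final answer: 2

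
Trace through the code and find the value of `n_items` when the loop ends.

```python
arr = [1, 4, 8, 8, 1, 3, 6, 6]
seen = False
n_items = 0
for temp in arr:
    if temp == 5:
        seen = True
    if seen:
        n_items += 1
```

Let's trace through this code step by step.

Initialize: arr = [1, 4, 8, 8, 1, 3, 6, 6]
Initialize: seen = False
Initialize: n_items = 0
Entering loop: for temp in arr:
After iteration 1: temp = 1, n_items = 0
After iteration 2: temp = 4, n_items = 0
After iteration 3: temp = 8, n_items = 0
After iteration 4: temp = 8, n_items = 0
After iteration 5: temp = 1, n_items = 0
After iteration 6: temp = 3, n_items = 0
After iteration 7: temp = 6, n_items = 0
After iteration 8: temp = 6, n_items = 0
Loop ends.

Final answer: 0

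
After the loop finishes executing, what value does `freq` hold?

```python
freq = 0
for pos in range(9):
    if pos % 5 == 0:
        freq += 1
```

Let's trace through this code step by step.

Initialize: freq = 0
Entering loop: for pos in range(9):
After iteration 1: pos = 0, freq = 1
After iteration 2: pos = 1, freq = 1
After iteration 3: pos = 2, freq = 1
After iteration 4: pos = 3, freq = 1
After iteration 5: pos = 4, freq = 1
After iteration 6: pos = 5, freq = 2
After iteration 7: pos = 6, freq = 2
After iteration 8: pos = 7, freq = 2
After iteration 9: pos = 8, freq = 2
Loop ends.

Final answer: 2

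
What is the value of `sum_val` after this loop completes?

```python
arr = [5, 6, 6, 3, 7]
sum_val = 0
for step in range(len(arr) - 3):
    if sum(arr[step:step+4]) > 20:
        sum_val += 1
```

Let's trace through this code step by step.

Initialize: arr = [5, 6, 6, 3, 7]
Initialize: sum_val = 0
Entering loop: for step in range(len(arr) - 3):
After iteration 1: step = 0, sum_val = 0
After iteration 2: step = 1, sum_val = 1
Loop ends.

Final answer: 1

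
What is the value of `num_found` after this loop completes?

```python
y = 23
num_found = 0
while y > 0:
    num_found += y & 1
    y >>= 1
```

Let's trace through this code step by step.

Initialize: y = 23
Initialize: num_found = 0
Entering loop: while y > 0:
After iteration 1: y = 11, num_found = 1
After iteration 2: y = 5, num_found = 2
After iteration 3: y = 2, num_found = 3
After iteration 4: y = 1, num_found = 3
After iteration 5: y = 0, num_found = 4
Loop ends.

Final answer: 4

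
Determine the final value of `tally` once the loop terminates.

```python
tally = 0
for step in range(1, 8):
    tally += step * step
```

Let's trace through this code step by step.

Initialize: tally = 0
Entering loop: for step in range(1, 8):
After iteration 1: step = 1, tally = 1
After iteration 2: step = 2, tally = 5
After iteration 3: step = 3, tally = 14
After iteration 4: step = 4, tally = 30
After iteration 5: step = 5, tally = 55
After iteration 6: step = 6, tally = 91
After iteration 7: step = 7, tally = 140
Loop ends.

Final answer: 140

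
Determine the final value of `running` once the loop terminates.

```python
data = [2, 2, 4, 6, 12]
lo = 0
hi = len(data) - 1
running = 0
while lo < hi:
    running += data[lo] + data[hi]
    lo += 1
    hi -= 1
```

Let's trace through this code step by step.

Initialize: data = [2, 2, 4, 6, 12]
Initialize: lo = 0
Initialize: hi = 4
Initialize: running = 0
Entering loop: while lo < hi:
After iteration 1: lo = 1, hi = 3, running = 14
After iteration 2: lo = 2, hi = 2, running = 22
Loop ends.

Final answer: 22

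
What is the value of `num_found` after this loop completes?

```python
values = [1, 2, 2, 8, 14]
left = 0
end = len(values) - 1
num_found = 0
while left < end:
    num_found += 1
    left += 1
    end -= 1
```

Let's trace through this code step by step.

Initialize: values = [1, 2, 2, 8, 14]
Initialize: left = 0
Initialize: end = 4
Initialize: num_found = 0
Entering loop: while left < end:
After iteration 1: left = 1, end = 3, num_found = 1
After iteration 2: left = 2, end = 2, num_found = 2
Loop ends.

Final answer: 2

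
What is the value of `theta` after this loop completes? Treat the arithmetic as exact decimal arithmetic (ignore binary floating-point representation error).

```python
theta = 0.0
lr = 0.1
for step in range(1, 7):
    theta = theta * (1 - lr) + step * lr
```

Let's trace through this code step by step.

Initialize: theta = 0.0
Initialize: lr = 0.1
Entering loop: for step in range(1, 7):
After iteration 1: step = 1, theta = 0.1
After iteration 2: step = 2, theta = 0.29
After iteration 3: step = 3, theta = 0.561
After iteration 4: step = 4, theta = 0.9049
After iteration 5: step = 5, theta = 1.31441
After iteration 6: step = 6, theta = 1.782969
Loop ends.

Final answer: 1.782969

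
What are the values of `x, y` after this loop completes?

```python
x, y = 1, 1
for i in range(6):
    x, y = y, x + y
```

Let's trace through this code step by step.

Initialize: x = 1
Initialize: y = 1
Entering loop: for i in range(6):
After iteration 1: i = 0, x = 1, y = 2
After iteration 2: i = 1, x = 2, y = 3
After iteration 3: i = 2, x = 3, y = 5
After iteration 4: i = 3, x = 5, y = 8
After iteration 5: i = 4, x = 8, y = 13
After iteration 6: i = 5, x = 13, y = 21
Loop ends.

Final answer: 13, 21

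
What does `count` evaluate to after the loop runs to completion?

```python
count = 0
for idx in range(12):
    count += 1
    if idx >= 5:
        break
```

Let's trace through this code step by step.

Initialize: count = 0
Entering loop: for idx in range(12):
After iteration 1: idx = 0, count = 1
After iteration 2: idx = 1, count = 2
After iteration 3: idx = 2, count = 3
After iteration 4: idx = 3, count = 4
After iteration 5: idx = 4, count = 5
After iteration 6: idx = 5, count = 6
Loop ends.

Final answer: 6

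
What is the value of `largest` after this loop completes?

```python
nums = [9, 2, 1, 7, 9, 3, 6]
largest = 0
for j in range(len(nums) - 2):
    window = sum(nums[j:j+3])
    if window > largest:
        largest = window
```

Let's trace through this code step by step.

Initialize: nums = [9, 2, 1, 7, 9, 3, 6]
Initialize: largest = 0
Entering loop: for j in range(len(nums) - 2):
After iteration 1: j = 0, largest = 12, window = 12
After iteration 2: j = 1, largest = 12, window = 10
After iteration 3: j = 2, largest = 17, window = 17
After iteration 4: j = 3, largest = 19, window = 19
After iteration 5: j = 4, largest = 19, window = 18
Loop ends.

Final answer: 19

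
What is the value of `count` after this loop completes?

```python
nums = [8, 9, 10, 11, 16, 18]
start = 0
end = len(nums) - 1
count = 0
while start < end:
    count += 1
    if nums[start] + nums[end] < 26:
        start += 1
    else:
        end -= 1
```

Let's trace through this code step by step.

Initialize: nums = [8, 9, 10, 11, 16, 18]
Initialize: start = 0
Initialize: end = 5
Initialize: count = 0
Entering loop: while start < end:
After iteration 1: start = 0, end = 4, count = 1
After iteration 2: start = 1, end = 4, count = 2
After iteration 3: start = 2, end = 4, count = 3
After iteration 4: start = 2, end = 3, count = 4
After iteration 5: start = 3, end = 3, count = 5
Loop ends.

Final answer: 5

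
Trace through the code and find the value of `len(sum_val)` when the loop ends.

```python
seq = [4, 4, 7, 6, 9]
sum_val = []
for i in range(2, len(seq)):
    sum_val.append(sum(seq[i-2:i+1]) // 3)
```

Let's trace through this code step by step.

Initialize: seq = [4, 4, 7, 6, 9]
Initialize: sum_val = []
Entering loop: for i in range(2, len(seq)):
After iteration 1: i = 2, sum_val = [5]
After iteration 2: i = 3, sum_val = [5, 5]
After iteration 3: i = 4, sum_val = [5, 5, 7]
Loop ends.
len(sum_val) = 3

Final answer: 3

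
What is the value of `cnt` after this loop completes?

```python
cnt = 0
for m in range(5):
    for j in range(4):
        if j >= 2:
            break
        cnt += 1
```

Let's trace through this code step by step.

Initialize: cnt = 0
Entering loop: for m in range(5):
After iteration 1: m = 0, cnt = 2
After iteration 2: m = 1, cnt = 4
After iteration 3: m = 2, cnt = 6
After iteration 4: m = 3, cnt = 8
After iteration 5: m = 4, cnt = 10
Loop ends.

Final answer: 10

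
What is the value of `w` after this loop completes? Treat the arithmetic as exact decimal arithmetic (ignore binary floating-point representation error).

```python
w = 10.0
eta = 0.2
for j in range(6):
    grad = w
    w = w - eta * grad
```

Let's trace through this code step by step.

Initialize: w = 10.0
Initialize: eta = 0.2
Entering loop: for j in range(6):
After iteration 1: j = 0, w = 8.0, grad = 10.0
After iteration 2: j = 1, w = 6.4, grad = 8.0
After iteration 3: j = 2, w = 5.12, grad = 6.4
After iteration 4: j = 3, w = 4.096, grad = 5.12
After iteration 5: j = 4, w = 3.2768, grad = 4.096
After iteration 6: j = 5, w = 2.62144, grad = 3.2768
Loop ends.

Final answer: 2.62144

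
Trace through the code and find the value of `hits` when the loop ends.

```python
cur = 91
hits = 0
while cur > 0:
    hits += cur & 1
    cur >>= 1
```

Let's trace through this code step by step.

Initialize: cur = 91
Initialize: hits = 0
Entering loop: while cur > 0:
After iteration 1: cur = 45, hits = 1
After iteration 2: cur = 22, hits = 2
After iteration 3: cur = 11, hits = 2
After iteration 4: cur = 5, hits = 3
After iteration 5: cur = 2, hits = 4
After iteration 6: cur = 1, hits = 4
After iteration 7: cur = 0, hits = 5
Loop ends.

Final answer: 5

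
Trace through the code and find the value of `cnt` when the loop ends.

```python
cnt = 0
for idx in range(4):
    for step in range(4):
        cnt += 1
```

Let's trace through this code step by step.

Initialize: cnt = 0
Entering loop: for idx in range(4):
After iteration 1: idx = 0, cnt = 4
After iteration 2: idx = 1, cnt = 8
After iteration 3: idx = 2, cnt = 12
After iteration 4: idx = 3, cnt = 16
Loop ends.

Final answer: 16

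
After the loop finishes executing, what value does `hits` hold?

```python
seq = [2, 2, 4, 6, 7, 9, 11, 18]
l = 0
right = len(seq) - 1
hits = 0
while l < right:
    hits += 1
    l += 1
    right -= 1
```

Let's trace through this code step by step.

Initialize: seq = [2, 2, 4, 6, 7, 9, 11, 18]
Initialize: l = 0
Initialize: right = 7
Initialize: hits = 0
Entering loop: while l < right:
After iteration 1: l = 1, right = 6, hits = 1
After iteration 2: l = 2, right = 5, hits = 2
After iteration 3: l = 3, right = 4, hits = 3
After iteration 4: l = 4, right = 3, hits = 4
Loop ends.

Final answer: 4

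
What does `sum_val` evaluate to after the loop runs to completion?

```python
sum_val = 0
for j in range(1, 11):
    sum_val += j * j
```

Let's trace through this code step by step.

Initialize: sum_val = 0
Entering loop: for j in range(1, 11):
After iteration 1: j = 1, sum_val = 1
After iteration 2: j = 2, sum_val = 5
After iteration 3: j = 3, sum_val = 14
After iteration 4: j = 4, sum_val = 30
After iteration 5: j = 5, sum_val = 55
After iteration 6: j = 6, sum_val = 91
After iteration 7: j = 7, sum_val = 140
After iteration 8: j = 8, sum_val = 204
After iteration 9: j = 9, sum_val = 285
After iteration 10: j = 10, sum_val = 385
Loop ends.

Final answer: 385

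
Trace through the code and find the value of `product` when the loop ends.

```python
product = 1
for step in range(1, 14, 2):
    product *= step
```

Let's trace through this code step by step.

Initialize: product = 1
Entering loop: for step in range(1, 14, 2):
After iteration 1: step = 1, product = 1
After iteration 2: step = 3, product = 3
After iteration 3: step = 5, product = 15
After iteration 4: step = 7, product = 105
After iteration 5: step = 9, product = 945
After iteration 6: step = 11, product = 10395
After iteration 7: step = 13, product = 135135
Loop ends.

Final answer: 135135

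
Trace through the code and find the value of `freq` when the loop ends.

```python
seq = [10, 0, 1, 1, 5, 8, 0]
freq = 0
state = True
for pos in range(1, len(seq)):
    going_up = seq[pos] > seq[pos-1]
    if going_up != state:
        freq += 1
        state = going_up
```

Let's trace through this code step by step.

Initialize: seq = [10, 0, 1, 1, 5, 8, 0]
Initialize: freq = 0
Initialize: state = True
Entering loop: for pos in range(1, len(seq)):
After iteration 1: pos = 1, freq = 1, state = False, going_up = False
After iteration 2: pos = 2, freq = 2, state = True, going_up = True
After iteration 3: pos = 3, freq = 3, state = False, going_up = False
After iteration 4: pos = 4, freq = 4, state = True, going_up = True
After iteration 5: pos = 5, freq = 4, state = True, going_up = True
After iteration 6: pos = 6, freq = 5, state = False, going_up = False
Loop ends.

Final answer: 5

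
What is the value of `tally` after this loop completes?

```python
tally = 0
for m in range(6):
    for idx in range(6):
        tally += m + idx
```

Let's trace through this code step by step.

Initialize: tally = 0
Entering loop: for m in range(6):
After iteration 1: m = 0, tally = 15
After iteration 2: m = 1, tally = 36
After iteration 3: m = 2, tally = 63
After iteration 4: m = 3, tally = 96
After iteration 5: m = 4, tally = 135
After iteration 6: m = 5, tally = 180
Loop ends.

Final answer: 180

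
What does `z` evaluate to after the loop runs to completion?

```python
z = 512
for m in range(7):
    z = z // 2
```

Let's trace through this code step by step.

Initialize: z = 512
Entering loop: for m in range(7):
After iteration 1: m = 0, z = 256
After iteration 2: m = 1, z = 128
After iteration 3: m = 2, z = 64
After iteration 4: m = 3, z = 32
After iteration 5: m = 4, z = 16
After iteration 6: m = 5, z = 8
After iteration 7: m = 6, z = 4
Loop ends.

Final answer: 4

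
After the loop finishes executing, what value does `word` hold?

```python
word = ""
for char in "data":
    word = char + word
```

Let's trace through this code step by step.

Initialize: word = ''
Entering loop: for char in "data":
After iteration 1: char = 'd', word = 'd'
After iteration 2: char = 'a', word = 'ad'
After iteration 3: char = 't', word = 'tad'
After iteration 4: char = 'a', word = 'atad'
Loop ends.

Final answer: 'atad'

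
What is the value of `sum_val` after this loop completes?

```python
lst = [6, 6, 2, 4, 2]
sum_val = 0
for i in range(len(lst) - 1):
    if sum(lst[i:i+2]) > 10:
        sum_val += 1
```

Let's trace through this code step by step.

Initialize: lst = [6, 6, 2, 4, 2]
Initialize: sum_val = 0
Entering loop: for i in range(len(lst) - 1):
After iteration 1: i = 0, sum_val = 1
After iteration 2: i = 1, sum_val = 1
After iteration 3: i = 2, sum_val = 1
After iteration 4: i = 3, sum_val = 1
Loop ends.

Final answer: 1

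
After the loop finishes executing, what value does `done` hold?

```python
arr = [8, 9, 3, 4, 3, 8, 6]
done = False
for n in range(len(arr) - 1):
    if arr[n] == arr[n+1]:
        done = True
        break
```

Let's trace through this code step by step.

Initialize: arr = [8, 9, 3, 4, 3, 8, 6]
Initialize: done = False
Entering loop: for n in range(len(arr) - 1):
After iteration 1: n = 0, done = False
After iteration 2: n = 1, done = False
After iteration 3: n = 2, done = False
After iteration 4: n = 3, done = False
After iteration 5: n = 4, done = False
After iteration 6: n = 5, done = False
Loop ends.

Final answer: False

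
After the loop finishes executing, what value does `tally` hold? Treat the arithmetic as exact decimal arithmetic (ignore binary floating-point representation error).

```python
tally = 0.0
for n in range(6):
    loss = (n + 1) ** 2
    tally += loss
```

Let's trace through this code step by step.

Initialize: tally = 0.0
Entering loop: for n in range(6):
After iteration 1: n = 0, tally = 1.0, loss = 1
After iteration 2: n = 1, tally = 5.0, loss = 4
After iteration 3: n = 2, tally = 14.0, loss = 9
After iteration 4: n = 3, tally = 30.0, loss = 16
After iteration 5: n = 4, tally = 55.0, loss = 25
After iteration 6: n = 5, tally = 91.0, loss = 36
Loop ends.

Final answer: 91.0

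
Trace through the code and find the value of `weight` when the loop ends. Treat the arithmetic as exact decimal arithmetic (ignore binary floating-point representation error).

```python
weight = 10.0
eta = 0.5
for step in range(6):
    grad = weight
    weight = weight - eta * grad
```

Let's trace through this code step by step.

Initialize: weight = 10.0
Initialize: eta = 0.5
Entering loop: for step in range(6):
After iteration 1: step = 0, weight = 5.0, grad = 10.0
After iteration 2: step = 1, weight = 2.5, grad = 5.0
After iteration 3: step = 2, weight = 1.25, grad = 2.5
After iteration 4: step = 3, weight = 0.625, grad = 1.25
After iteration 5: step = 4, weight = 0.3125, grad = 0.625
After iteration 6: step = 5, weight = 0.15625, grad = 0.3125
Loop ends.

Final answer: 0.15625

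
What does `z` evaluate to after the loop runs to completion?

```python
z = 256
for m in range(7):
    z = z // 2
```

Let's trace through this code step by step.

Initialize: z = 256
Entering loop: for m in range(7):
After iteration 1: m = 0, z = 128
After iteration 2: m = 1, z = 64
After iteration 3: m = 2, z = 32
After iteration 4: m = 3, z = 16
After iteration 5: m = 4, z = 8
After iteration 6: m = 5, z = 4
After iteration 7: m = 6, z = 2
Loop ends.

Final answer: 2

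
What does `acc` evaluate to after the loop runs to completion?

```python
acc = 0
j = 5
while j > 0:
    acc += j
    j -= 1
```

Let's trace through this code step by step.

Initialize: acc = 0
Initialize: j = 5
Entering loop: while j > 0:
After iteration 1: acc = 5, j = 4
After iteration 2: acc = 9, j = 3
After iteration 3: acc = 12, j = 2
After iteration 4: acc = 14, j = 1
After iteration 5: acc = 15, j = 0
Loop ends.

Final answer: 15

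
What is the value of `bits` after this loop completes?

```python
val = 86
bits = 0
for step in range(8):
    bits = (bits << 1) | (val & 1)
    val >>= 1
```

Let's trace through this code step by step.

Initialize: val = 86
Initialize: bits = 0
Entering loop: for step in range(8):
After iteration 1: step = 0, val = 43, bits = 0
After iteration 2: step = 1, val = 21, bits = 1
After iteration 3: step = 2, val = 10, bits = 3
After iteration 4: step = 3, val = 5, bits = 6
After iteration 5: step = 4, val = 2, bits = 13
After iteration 6: step = 5, val = 1, bits = 26
After iteration 7: step = 6, val = 0, bits = 53
After iteration 8: step = 7, val = 0, bits = 106
Loop ends.

Final answer: 106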